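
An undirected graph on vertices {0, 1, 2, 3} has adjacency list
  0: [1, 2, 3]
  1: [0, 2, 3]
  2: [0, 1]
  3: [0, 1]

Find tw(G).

2

A width-2 tree decomposition is:
Bags: B1 = {0, 1, 2}  B2 = {0, 1, 3}
Tree: B1–B2
The largest bag has 3 vertices, giving width 2; this decomposition certifies tw(G) ≤ 2. Conversely, {0, 1, 2} is a clique of size 3, and the vertices of any clique must share a bag in every tree decomposition; so some bag has ≥ 3 vertices and tw(G) ≥ 2. Combining the bounds, tw(G) = 2.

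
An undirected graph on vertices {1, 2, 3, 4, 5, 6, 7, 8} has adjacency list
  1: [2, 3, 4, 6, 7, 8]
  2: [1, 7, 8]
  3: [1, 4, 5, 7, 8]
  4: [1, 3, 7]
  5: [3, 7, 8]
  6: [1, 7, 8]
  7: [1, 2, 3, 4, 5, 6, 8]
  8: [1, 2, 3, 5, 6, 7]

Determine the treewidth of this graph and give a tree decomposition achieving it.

Treewidth 3.
Bags: B1 = {1, 2, 7, 8}  B2 = {1, 3, 7, 8}  B3 = {1, 6, 7, 8}  B4 = {1, 3, 4, 7}  B5 = {3, 5, 7, 8}
Tree: B1–B2, B2–B3, B2–B4, B2–B5

Each bag holds 4 vertices, so the decomposition has width 3, which upper-bounds the treewidth. For the lower bound, the 4 vertices {1, 2, 7, 8} are pairwise adjacent, and any tree decomposition puts a clique entirely inside one bag — forcing width ≥ 3. Combining the bounds, tw(G) = 3.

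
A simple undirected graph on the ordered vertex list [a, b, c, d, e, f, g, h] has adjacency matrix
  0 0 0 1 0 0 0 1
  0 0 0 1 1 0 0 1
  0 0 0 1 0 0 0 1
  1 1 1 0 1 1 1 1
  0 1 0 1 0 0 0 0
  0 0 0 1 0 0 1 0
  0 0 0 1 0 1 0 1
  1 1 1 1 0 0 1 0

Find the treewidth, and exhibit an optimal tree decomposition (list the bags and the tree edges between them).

Every bag has size at most 3, so the width is 3 − 1 = 2 and tw(G) ≤ 2. For the lower bound, the 3 vertices {b, d, e} are pairwise adjacent, and any tree decomposition puts a clique entirely inside one bag — forcing width ≥ 2. The upper and lower bounds meet at 2, so that is the treewidth.

Treewidth 2.
Bags: B1 = {a, d, h}  B2 = {b, d, h}  B3 = {b, d, e}  B4 = {c, d, h}  B5 = {d, g, h}  B6 = {d, f, g}
Tree: B1–B2, B2–B3, B1–B4, B2–B5, B5–B6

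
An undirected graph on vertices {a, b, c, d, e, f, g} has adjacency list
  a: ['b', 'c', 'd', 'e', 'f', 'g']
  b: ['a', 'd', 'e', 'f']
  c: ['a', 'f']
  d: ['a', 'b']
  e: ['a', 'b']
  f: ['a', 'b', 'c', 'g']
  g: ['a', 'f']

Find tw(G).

2

A width-2 tree decomposition is:
Bags: B1 = {a, c, f}  B2 = {a, f, g}  B3 = {a, b, f}  B4 = {a, b, d}  B5 = {a, b, e}
Tree: B1–B2, B2–B3, B3–B4, B4–B5
Each bag holds 3 vertices, so the decomposition has width 2, which upper-bounds the treewidth. On the other hand G contains the 3-clique {a, b, d}. A clique must lie in a single bag of any decomposition, so no decomposition can have width below 2. Therefore the treewidth is 2.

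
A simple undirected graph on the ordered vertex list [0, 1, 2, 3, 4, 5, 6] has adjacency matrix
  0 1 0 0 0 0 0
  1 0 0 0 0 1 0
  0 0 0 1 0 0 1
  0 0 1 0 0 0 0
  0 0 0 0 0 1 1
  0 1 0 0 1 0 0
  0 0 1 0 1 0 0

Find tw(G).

1

A width-1 tree decomposition is:
Bags: B1 = {2, 3}  B2 = {2, 6}  B3 = {4, 6}  B4 = {4, 5}  B5 = {1, 5}  B6 = {0, 1}
Tree: B1–B2, B2–B3, B3–B4, B4–B5, B5–B6
Every bag has size at most 2, so the width is 2 − 1 = 1 and tw(G) ≤ 1. Since G has at least one edge (e.g. 3–2), it is not an edgeless graph, so tw(G) ≥ 1. Combining the bounds, tw(G) = 1.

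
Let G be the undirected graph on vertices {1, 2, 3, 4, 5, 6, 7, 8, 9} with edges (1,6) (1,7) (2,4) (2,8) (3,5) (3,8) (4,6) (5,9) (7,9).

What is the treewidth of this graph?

2

A width-2 tree decomposition is:
Bags: B1 = {1, 4, 6}  B2 = {1, 4, 7}  B3 = {4, 7, 9}  B4 = {4, 5, 9}  B5 = {3, 4, 5}  B6 = {3, 4, 8}  B7 = {2, 4, 8}
Tree: B1–B2, B2–B3, B3–B4, B4–B5, B5–B6, B6–B7
Every bag has size at most 3, so the width is 3 − 1 = 2 and tw(G) ≤ 2. Since 4–6–1–7–9–5–3–8–2–4 is a cycle in G, G is not acyclic. Forests are exactly the graphs of treewidth ≤ 1, so tw(G) ≥ 2. The upper and lower bounds meet at 2, so that is the treewidth.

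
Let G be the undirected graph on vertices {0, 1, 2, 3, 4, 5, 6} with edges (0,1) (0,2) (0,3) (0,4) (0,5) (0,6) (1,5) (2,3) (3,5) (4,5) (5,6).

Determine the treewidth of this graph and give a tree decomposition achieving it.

Treewidth 2.
Bags: B1 = {0, 4, 5}  B2 = {0, 3, 5}  B3 = {0, 5, 6}  B4 = {0, 2, 3}  B5 = {0, 1, 5}
Tree: B1–B2, B2–B3, B2–B4, B1–B5

Each bag holds 3 vertices, so the decomposition has width 2, which upper-bounds the treewidth. On the other hand G contains the 3-clique {0, 2, 3}. A clique must lie in a single bag of any decomposition, so no decomposition can have width below 2. Hence tw(G) = 2 exactly.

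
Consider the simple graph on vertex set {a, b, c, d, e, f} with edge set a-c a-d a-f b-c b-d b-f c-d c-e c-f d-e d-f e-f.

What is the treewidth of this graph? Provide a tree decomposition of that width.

Treewidth 3.
One optimal decomposition is:
Bags: B1 = {c, d, e, f}  B2 = {b, c, d, f}  B3 = {a, c, d, f}
Tree: B1–B2, B1–B3

Each bag holds 4 vertices, so the decomposition has width 3, which upper-bounds the treewidth. On the other hand G contains the 4-clique {c, d, e, f}. A clique must lie in a single bag of any decomposition, so no decomposition can have width below 3. Combining the bounds, tw(G) = 3.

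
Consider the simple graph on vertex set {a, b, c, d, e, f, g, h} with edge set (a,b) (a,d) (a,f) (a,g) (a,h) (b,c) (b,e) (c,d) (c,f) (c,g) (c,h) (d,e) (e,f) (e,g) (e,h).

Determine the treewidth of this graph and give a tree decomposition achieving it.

Each bag holds 4 vertices, so the decomposition has width 3, which upper-bounds the treewidth. For the lower bound: the 4 vertex sets {a,b}, {e,h}, {c}, {d} are disjoint, each induces a connected subgraph, and every pair is joined by at least one edge of G. Contracting each set to a single vertex therefore yields K_{4} as a minor, and since treewidth is minor-monotone, tw(G) ≥ tw(K_{4}) = 3. Hence tw(G) = 3 exactly.

Treewidth 3.
One optimal decomposition is:
Bags: B1 = {a, b, c, e}  B2 = {a, c, e, h}  B3 = {a, c, d, e}  B4 = {a, c, e, f}  B5 = {a, c, e, g}
Tree: B1–B2, B2–B3, B3–B4, B4–B5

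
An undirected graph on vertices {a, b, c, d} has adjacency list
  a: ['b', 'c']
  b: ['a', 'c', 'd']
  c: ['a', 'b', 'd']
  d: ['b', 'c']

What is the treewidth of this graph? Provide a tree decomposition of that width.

Treewidth 2.
One optimal decomposition is:
Bags: B1 = {a, b, c}  B2 = {b, c, d}
Tree: B1–B2

Each bag holds 3 vertices, so the decomposition has width 2, which upper-bounds the treewidth. Conversely, {b, c, d} is a clique of size 3, and the vertices of any clique must share a bag in every tree decomposition; so some bag has ≥ 3 vertices and tw(G) ≥ 2. Hence tw(G) = 2 exactly.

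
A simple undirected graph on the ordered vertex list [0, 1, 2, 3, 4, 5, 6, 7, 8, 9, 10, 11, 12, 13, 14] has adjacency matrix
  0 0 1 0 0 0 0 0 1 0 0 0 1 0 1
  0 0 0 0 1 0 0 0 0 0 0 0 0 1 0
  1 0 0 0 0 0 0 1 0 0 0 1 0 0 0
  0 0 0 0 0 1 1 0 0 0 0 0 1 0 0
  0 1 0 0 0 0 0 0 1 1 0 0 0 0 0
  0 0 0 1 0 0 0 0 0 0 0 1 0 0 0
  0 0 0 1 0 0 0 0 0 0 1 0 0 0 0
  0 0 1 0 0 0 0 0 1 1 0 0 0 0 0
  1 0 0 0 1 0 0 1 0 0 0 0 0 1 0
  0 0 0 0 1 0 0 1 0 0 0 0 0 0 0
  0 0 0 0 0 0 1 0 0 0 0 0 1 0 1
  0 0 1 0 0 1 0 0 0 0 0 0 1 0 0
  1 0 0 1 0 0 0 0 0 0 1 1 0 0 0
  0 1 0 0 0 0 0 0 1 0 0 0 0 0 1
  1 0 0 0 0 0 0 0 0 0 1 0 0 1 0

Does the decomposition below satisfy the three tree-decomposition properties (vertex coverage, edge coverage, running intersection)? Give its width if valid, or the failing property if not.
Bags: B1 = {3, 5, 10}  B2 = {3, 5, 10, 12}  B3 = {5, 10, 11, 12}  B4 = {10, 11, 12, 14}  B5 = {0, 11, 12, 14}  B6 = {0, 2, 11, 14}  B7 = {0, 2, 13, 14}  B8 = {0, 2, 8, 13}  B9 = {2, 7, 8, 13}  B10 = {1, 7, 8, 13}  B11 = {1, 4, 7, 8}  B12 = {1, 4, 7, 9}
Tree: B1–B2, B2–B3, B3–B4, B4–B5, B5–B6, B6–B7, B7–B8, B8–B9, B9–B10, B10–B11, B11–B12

A tree decomposition must satisfy three properties: every vertex lies in some bag; for every edge, both endpoints lie together in some bag; and for every vertex, the bags containing it form a connected subtree. Here vertex 6 appears in no bag, so the decomposition is invalid.

No — vertex 6 appears in no bag.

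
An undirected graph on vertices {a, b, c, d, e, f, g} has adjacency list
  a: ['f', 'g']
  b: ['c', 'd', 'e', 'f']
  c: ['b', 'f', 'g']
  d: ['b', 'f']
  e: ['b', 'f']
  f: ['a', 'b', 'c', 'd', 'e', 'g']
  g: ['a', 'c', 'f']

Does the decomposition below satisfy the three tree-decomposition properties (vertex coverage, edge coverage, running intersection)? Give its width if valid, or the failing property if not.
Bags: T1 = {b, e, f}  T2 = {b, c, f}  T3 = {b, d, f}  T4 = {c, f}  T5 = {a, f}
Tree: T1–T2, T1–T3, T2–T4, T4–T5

A tree decomposition must satisfy three properties: every vertex lies in some bag; for every edge, both endpoints lie together in some bag; and for every vertex, the bags containing it form a connected subtree. Here vertex g appears in no bag, so the decomposition is invalid.

No — vertex g appears in no bag.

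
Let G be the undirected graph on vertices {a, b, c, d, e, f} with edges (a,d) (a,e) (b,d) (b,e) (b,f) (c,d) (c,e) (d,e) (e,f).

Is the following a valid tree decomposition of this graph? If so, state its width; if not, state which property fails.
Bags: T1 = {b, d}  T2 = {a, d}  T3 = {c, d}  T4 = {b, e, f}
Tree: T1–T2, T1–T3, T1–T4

No — edge (e,d) lies in no bag.

A tree decomposition must satisfy three properties: every vertex lies in some bag; for every edge, both endpoints lie together in some bag; and for every vertex, the bags containing it form a connected subtree. Here edge (e,d) lies in no bag, so the decomposition is invalid.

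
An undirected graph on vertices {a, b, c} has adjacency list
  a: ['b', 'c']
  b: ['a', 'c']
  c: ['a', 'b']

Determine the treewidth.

A width-2 tree decomposition is:
Bags: B1 = {a, b, c}
Tree: (single bag)
A single bag containing all 3 vertices is trivially a valid decomposition of width 2. On the other hand G contains the 3-clique {a, b, c}. A clique must lie in a single bag of any decomposition, so no decomposition can have width below 2. Hence tw(G) = 2 exactly.

2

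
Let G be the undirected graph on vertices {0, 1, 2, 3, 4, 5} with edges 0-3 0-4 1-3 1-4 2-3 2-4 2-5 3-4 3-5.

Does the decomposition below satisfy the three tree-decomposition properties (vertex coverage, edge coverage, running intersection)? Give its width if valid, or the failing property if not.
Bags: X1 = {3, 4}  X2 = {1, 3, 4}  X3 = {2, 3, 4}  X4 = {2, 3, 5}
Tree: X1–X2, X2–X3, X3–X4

No — vertex 0 appears in no bag.

A tree decomposition must satisfy three properties: every vertex lies in some bag; for every edge, both endpoints lie together in some bag; and for every vertex, the bags containing it form a connected subtree. Here vertex 0 appears in no bag, so the decomposition is invalid.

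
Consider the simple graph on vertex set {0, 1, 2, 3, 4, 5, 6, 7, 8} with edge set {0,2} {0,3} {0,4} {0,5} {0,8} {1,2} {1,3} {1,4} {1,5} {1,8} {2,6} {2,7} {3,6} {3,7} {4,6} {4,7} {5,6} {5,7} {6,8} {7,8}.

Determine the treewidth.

4

A width-4 tree decomposition is:
Bags: B1 = {0, 1, 4, 6, 7}  B2 = {0, 1, 6, 7, 8}  B3 = {0, 1, 2, 6, 7}  B4 = {0, 1, 5, 6, 7}  B5 = {0, 1, 3, 6, 7}
Tree: B1–B2, B2–B3, B3–B4, B4–B5
Each bag holds 5 vertices, so the decomposition has width 4, which upper-bounds the treewidth. For the lower bound: the 5 vertex sets {0,4}, {7,8}, {1,2}, {6}, {5} are disjoint, each induces a connected subgraph, and every pair is joined by at least one edge of G. Contracting each set to a single vertex therefore yields K_{5} as a minor, and since treewidth is minor-monotone, tw(G) ≥ tw(K_{5}) = 4. Combining the bounds, tw(G) = 4.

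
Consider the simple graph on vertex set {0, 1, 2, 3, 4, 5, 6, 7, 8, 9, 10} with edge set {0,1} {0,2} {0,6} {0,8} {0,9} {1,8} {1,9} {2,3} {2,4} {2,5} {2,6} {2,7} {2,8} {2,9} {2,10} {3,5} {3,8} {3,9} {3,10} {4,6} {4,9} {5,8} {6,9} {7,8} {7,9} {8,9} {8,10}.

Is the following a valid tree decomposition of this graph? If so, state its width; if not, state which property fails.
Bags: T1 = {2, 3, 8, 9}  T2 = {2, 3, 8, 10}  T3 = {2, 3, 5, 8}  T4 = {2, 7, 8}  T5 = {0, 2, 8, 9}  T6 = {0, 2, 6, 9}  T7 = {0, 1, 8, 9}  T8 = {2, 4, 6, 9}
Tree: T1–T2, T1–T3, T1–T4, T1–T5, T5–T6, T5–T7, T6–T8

No — edge (9,7) lies in no bag.

A tree decomposition must satisfy three properties: every vertex lies in some bag; for every edge, both endpoints lie together in some bag; and for every vertex, the bags containing it form a connected subtree. Here edge (9,7) lies in no bag, so the decomposition is invalid.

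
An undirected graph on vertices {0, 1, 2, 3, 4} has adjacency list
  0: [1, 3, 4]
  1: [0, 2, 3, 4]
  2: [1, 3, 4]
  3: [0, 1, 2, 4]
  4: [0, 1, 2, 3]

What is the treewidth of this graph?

A width-3 tree decomposition is:
Bags: B1 = {1, 2, 3, 4}  B2 = {0, 1, 3, 4}
Tree: B1–B2
Every bag has size at most 4, so the width is 4 − 1 = 3 and tw(G) ≤ 3. Conversely, {0, 1, 3, 4} is a clique of size 4, and the vertices of any clique must share a bag in every tree decomposition; so some bag has ≥ 4 vertices and tw(G) ≥ 3. The upper and lower bounds meet at 3, so that is the treewidth.

3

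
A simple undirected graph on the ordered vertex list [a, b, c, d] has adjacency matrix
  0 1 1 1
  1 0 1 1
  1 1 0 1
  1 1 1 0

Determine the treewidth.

A width-3 tree decomposition is:
Bags: B1 = {a, b, c, d}
Tree: (single bag)
A single bag containing all 4 vertices is trivially a valid decomposition of width 3. For the lower bound, the 4 vertices {a, b, c, d} are pairwise adjacent, and any tree decomposition puts a clique entirely inside one bag — forcing width ≥ 3. Hence tw(G) = 3 exactly.

3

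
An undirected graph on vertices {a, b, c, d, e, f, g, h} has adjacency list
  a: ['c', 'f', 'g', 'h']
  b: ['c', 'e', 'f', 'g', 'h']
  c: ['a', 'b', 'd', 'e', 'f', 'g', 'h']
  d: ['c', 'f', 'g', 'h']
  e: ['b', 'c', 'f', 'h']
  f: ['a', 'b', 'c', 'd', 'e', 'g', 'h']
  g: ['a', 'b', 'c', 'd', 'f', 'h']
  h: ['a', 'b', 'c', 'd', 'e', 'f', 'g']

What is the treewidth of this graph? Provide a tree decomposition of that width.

Treewidth 4.
Bags: B1 = {b, c, e, f, h}  B2 = {b, c, f, g, h}  B3 = {a, c, f, g, h}  B4 = {c, d, f, g, h}
Tree: B1–B2, B2–B3, B3–B4

The largest bag has 5 vertices, giving width 4; this decomposition certifies tw(G) ≤ 4. Conversely, {c, d, f, g, h} is a clique of size 5, and the vertices of any clique must share a bag in every tree decomposition; so some bag has ≥ 5 vertices and tw(G) ≥ 4. Hence tw(G) = 4 exactly.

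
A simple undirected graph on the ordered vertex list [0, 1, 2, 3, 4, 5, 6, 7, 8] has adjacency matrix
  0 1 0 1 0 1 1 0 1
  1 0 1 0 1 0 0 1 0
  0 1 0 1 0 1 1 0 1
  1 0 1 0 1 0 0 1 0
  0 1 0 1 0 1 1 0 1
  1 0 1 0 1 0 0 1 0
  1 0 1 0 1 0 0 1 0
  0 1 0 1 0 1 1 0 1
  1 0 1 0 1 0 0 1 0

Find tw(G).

4

A width-4 tree decomposition is:
Bags: B1 = {0, 2, 3, 4, 7}  B2 = {0, 2, 4, 7, 8}  B3 = {0, 2, 4, 6, 7}  B4 = {0, 2, 4, 5, 7}  B5 = {0, 1, 2, 4, 7}
Tree: B1–B2, B2–B3, B3–B4, B4–B5
The largest bag has 5 vertices, giving width 4; this decomposition certifies tw(G) ≤ 4. For the lower bound: the 5 vertex sets {0,3}, {4,8}, {2,6}, {7}, {5} are disjoint, each induces a connected subgraph, and every pair is joined by at least one edge of G. Contracting each set to a single vertex therefore yields K_{5} as a minor, and since treewidth is minor-monotone, tw(G) ≥ tw(K_{5}) = 4. Combining the bounds, tw(G) = 4.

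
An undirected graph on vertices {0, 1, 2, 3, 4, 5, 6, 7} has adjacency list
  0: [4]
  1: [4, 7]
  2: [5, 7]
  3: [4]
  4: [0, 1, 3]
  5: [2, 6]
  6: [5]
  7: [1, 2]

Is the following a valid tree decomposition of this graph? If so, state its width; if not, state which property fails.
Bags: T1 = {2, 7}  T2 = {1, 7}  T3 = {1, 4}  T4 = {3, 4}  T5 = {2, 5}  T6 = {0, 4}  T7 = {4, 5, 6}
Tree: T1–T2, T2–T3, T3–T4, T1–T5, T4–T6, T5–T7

No — bags containing vertex 4 are not connected in the tree.

A tree decomposition must satisfy three properties: every vertex lies in some bag; for every edge, both endpoints lie together in some bag; and for every vertex, the bags containing it form a connected subtree. Here bags containing vertex 4 are not connected in the tree, so the decomposition is invalid.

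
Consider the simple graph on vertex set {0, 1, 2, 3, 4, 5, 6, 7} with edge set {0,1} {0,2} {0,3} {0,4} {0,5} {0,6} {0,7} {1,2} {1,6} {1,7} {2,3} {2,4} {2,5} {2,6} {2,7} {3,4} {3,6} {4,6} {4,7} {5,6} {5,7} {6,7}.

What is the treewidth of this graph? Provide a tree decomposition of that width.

Each bag holds 5 vertices, so the decomposition has width 4, which upper-bounds the treewidth. Conversely, {0, 2, 3, 4, 6} is a clique of size 5, and the vertices of any clique must share a bag in every tree decomposition; so some bag has ≥ 5 vertices and tw(G) ≥ 4. Combining the bounds, tw(G) = 4.

Treewidth 4.
Bags: B1 = {0, 2, 4, 6, 7}  B2 = {0, 2, 3, 4, 6}  B3 = {0, 1, 2, 6, 7}  B4 = {0, 2, 5, 6, 7}
Tree: B1–B2, B1–B3, B3–B4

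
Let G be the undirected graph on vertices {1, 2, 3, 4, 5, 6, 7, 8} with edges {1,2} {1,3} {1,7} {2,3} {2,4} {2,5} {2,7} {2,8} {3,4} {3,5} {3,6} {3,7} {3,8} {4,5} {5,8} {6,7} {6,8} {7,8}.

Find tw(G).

3

A width-3 tree decomposition is:
Bags: B1 = {2, 3, 7, 8}  B2 = {3, 6, 7, 8}  B3 = {2, 3, 5, 8}  B4 = {2, 3, 4, 5}  B5 = {1, 2, 3, 7}
Tree: B1–B2, B1–B3, B3–B4, B1–B5
Every bag has size at most 4, so the width is 4 − 1 = 3 and tw(G) ≤ 3. On the other hand G contains the 4-clique {1, 2, 3, 7}. A clique must lie in a single bag of any decomposition, so no decomposition can have width below 3. Therefore the treewidth is 3.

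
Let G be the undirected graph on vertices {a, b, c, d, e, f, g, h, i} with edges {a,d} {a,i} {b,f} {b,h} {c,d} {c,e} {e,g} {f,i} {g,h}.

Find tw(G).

2

A width-2 tree decomposition is:
Bags: B1 = {b, f, i}  B2 = {a, b, i}  B3 = {a, b, d}  B4 = {b, c, d}  B5 = {b, c, e}  B6 = {b, e, g}  B7 = {b, g, h}
Tree: B1–B2, B2–B3, B3–B4, B4–B5, B5–B6, B6–B7
Each bag holds 3 vertices, so the decomposition has width 2, which upper-bounds the treewidth. For the lower bound, G contains the cycle b–f–i–a–d–c–e–g–h–b, so G is not a forest; only forests have treewidth ≤ 1, hence tw(G) ≥ 2. Therefore the treewidth is 2.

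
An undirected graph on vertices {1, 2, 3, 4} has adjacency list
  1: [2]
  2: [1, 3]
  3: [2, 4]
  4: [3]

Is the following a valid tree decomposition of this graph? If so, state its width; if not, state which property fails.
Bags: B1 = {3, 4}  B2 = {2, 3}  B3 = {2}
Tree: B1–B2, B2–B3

A tree decomposition must satisfy three properties: every vertex lies in some bag; for every edge, both endpoints lie together in some bag; and for every vertex, the bags containing it form a connected subtree. Here vertex 1 appears in no bag, so the decomposition is invalid.

No — vertex 1 appears in no bag.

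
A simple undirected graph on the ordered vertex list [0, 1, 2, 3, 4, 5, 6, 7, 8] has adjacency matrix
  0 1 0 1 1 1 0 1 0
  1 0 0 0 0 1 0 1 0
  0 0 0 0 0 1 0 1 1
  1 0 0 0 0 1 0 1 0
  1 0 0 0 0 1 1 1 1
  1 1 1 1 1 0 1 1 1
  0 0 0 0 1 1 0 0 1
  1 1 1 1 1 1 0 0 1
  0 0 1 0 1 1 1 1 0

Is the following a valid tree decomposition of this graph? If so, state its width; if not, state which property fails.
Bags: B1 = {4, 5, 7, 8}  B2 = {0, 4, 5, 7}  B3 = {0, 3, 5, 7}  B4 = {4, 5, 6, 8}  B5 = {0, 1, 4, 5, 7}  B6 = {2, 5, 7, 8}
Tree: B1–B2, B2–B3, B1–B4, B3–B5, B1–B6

A tree decomposition must satisfy three properties: every vertex lies in some bag; for every edge, both endpoints lie together in some bag; and for every vertex, the bags containing it form a connected subtree. Here bags containing vertex 4 are not connected in the tree, so the decomposition is invalid.

No — bags containing vertex 4 are not connected in the tree.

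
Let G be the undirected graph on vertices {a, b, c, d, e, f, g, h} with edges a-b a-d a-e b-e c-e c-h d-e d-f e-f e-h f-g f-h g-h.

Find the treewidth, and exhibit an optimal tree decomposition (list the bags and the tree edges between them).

The largest bag has 3 vertices, giving width 2; this decomposition certifies tw(G) ≤ 2. Conversely, {f, g, h} is a clique of size 3, and the vertices of any clique must share a bag in every tree decomposition; so some bag has ≥ 3 vertices and tw(G) ≥ 2. Combining the bounds, tw(G) = 2.

Treewidth 2.
Bags: B1 = {d, e, f}  B2 = {a, d, e}  B3 = {a, b, e}  B4 = {e, f, h}  B5 = {f, g, h}  B6 = {c, e, h}
Tree: B1–B2, B2–B3, B1–B4, B4–B5, B4–B6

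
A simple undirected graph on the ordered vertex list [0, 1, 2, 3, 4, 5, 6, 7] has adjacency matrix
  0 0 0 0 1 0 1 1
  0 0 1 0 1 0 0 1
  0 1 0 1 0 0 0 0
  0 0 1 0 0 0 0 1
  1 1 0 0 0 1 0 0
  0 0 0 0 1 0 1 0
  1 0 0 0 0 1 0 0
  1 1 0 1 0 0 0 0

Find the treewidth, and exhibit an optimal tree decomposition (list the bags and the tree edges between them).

Every bag has size at most 3, so the width is 3 − 1 = 2 and tw(G) ≤ 2. Since 2–3–7–1–2 is a cycle in G, G is not acyclic. Forests are exactly the graphs of treewidth ≤ 1, so tw(G) ≥ 2. Therefore the treewidth is 2.

Treewidth 2.
One such decomposition:
Bags: B1 = {1, 2, 3}  B2 = {1, 3, 7}  B3 = {1, 4, 7}  B4 = {0, 4, 7}  B5 = {0, 4, 5}  B6 = {0, 5, 6}
Tree: B1–B2, B2–B3, B3–B4, B4–B5, B5–B6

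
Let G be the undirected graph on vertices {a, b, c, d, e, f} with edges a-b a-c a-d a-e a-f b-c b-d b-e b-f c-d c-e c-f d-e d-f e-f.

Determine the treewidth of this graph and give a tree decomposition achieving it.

Treewidth 5.
Bags: B1 = {a, b, c, d, e, f}
Tree: (single bag)

A single bag containing all 6 vertices is trivially a valid decomposition of width 5. On the other hand G contains the 6-clique {a, b, c, d, e, f}. A clique must lie in a single bag of any decomposition, so no decomposition can have width below 5. The upper and lower bounds meet at 5, so that is the treewidth.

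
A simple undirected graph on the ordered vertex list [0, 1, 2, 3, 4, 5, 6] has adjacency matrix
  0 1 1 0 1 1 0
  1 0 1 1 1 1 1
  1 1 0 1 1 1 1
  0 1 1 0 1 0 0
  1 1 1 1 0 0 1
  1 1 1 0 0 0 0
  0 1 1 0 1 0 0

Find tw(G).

A width-3 tree decomposition is:
Bags: B1 = {1, 2, 3, 4}  B2 = {1, 2, 4, 6}  B3 = {0, 1, 2, 4}  B4 = {0, 1, 2, 5}
Tree: B1–B2, B1–B3, B3–B4
The largest bag has 4 vertices, giving width 3; this decomposition certifies tw(G) ≤ 3. On the other hand G contains the 4-clique {0, 1, 2, 4}. A clique must lie in a single bag of any decomposition, so no decomposition can have width below 3. The upper and lower bounds meet at 3, so that is the treewidth.

3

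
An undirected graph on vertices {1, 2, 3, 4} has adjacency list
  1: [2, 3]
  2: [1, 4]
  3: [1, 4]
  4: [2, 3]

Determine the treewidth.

2

A width-2 tree decomposition is:
Bags: B1 = {1, 2, 3}  B2 = {2, 3, 4}
Tree: B1–B2
Each bag holds 3 vertices, so the decomposition has width 2, which upper-bounds the treewidth. For the lower bound, G contains the cycle 3–1–2–4–3, so G is not a forest; only forests have treewidth ≤ 1, hence tw(G) ≥ 2. Therefore the treewidth is 2.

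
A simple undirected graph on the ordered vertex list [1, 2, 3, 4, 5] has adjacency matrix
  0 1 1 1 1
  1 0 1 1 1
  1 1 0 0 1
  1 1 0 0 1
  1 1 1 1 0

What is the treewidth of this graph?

A width-3 tree decomposition is:
Bags: B1 = {1, 2, 3, 5}  B2 = {1, 2, 4, 5}
Tree: B1–B2
The largest bag has 4 vertices, giving width 3; this decomposition certifies tw(G) ≤ 3. For the lower bound, the 4 vertices {1, 2, 3, 5} are pairwise adjacent, and any tree decomposition puts a clique entirely inside one bag — forcing width ≥ 3. Therefore the treewidth is 3.

3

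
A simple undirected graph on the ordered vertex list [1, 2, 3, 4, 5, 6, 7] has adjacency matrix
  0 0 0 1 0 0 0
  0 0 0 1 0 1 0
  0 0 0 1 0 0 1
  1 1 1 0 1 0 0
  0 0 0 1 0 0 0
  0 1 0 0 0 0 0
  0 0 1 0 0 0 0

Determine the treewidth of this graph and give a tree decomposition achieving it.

Every bag has size at most 2, so the width is 2 − 1 = 1 and tw(G) ≤ 1. Any graph with an edge has treewidth ≥ 1, and G has the edge 3–4. The upper and lower bounds meet at 1, so that is the treewidth.

Treewidth 1.
Bags: B1 = {3, 4}  B2 = {3, 7}  B3 = {2, 4}  B4 = {4, 5}  B5 = {2, 6}  B6 = {1, 4}
Tree: B1–B2, B1–B3, B3–B4, B3–B5, B4–B6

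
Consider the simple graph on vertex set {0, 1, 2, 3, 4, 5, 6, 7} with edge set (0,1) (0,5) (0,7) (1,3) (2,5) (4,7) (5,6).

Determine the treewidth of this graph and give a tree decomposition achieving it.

Treewidth 1.
Bags: B1 = {0, 5}  B2 = {0, 1}  B3 = {0, 7}  B4 = {4, 7}  B5 = {5, 6}  B6 = {1, 3}  B7 = {2, 5}
Tree: B1–B2, B2–B3, B3–B4, B1–B5, B2–B6, B1–B7

Each bag holds 2 vertices, so the decomposition has width 1, which upper-bounds the treewidth. G has an edge, so its treewidth is at least 1. Combining the bounds, tw(G) = 1.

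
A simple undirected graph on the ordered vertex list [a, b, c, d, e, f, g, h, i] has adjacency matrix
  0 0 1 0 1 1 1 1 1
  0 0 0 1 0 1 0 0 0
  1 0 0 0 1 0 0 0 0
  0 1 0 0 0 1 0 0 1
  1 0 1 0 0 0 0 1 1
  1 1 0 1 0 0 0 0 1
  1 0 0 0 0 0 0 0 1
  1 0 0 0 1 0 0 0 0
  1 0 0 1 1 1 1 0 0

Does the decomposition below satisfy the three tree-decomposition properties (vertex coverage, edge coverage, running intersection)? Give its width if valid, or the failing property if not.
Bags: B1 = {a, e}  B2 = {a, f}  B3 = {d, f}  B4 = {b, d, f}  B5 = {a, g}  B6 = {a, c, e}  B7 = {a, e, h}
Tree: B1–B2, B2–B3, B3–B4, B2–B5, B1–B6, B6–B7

A tree decomposition must satisfy three properties: every vertex lies in some bag; for every edge, both endpoints lie together in some bag; and for every vertex, the bags containing it form a connected subtree. Here vertex i appears in no bag, so the decomposition is invalid.

No — vertex i appears in no bag.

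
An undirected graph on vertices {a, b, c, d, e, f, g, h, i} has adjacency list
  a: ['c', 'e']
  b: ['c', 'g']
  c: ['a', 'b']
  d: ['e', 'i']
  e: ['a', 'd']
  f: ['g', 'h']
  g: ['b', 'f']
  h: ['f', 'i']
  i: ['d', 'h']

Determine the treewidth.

2

A width-2 tree decomposition is:
Bags: B1 = {a, b, c}  B2 = {a, b, g}  B3 = {a, f, g}  B4 = {a, f, h}  B5 = {a, h, i}  B6 = {a, d, i}  B7 = {a, d, e}
Tree: B1–B2, B2–B3, B3–B4, B4–B5, B5–B6, B6–B7
Each bag holds 3 vertices, so the decomposition has width 2, which upper-bounds the treewidth. The edges a–c–b–g–f–h–i–d–e–a form a cycle, so G is not a tree and its treewidth is at least 2. Combining the bounds, tw(G) = 2.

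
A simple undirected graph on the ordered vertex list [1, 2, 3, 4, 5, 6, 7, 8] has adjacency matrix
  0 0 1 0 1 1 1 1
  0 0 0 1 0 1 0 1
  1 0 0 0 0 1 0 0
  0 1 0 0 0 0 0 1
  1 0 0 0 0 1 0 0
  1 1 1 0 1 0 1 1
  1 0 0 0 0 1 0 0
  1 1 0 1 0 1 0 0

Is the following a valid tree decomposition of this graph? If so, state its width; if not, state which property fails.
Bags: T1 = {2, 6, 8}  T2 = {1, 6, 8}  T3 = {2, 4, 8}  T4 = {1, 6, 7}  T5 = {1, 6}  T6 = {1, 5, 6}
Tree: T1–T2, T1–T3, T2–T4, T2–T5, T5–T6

A tree decomposition must satisfy three properties: every vertex lies in some bag; for every edge, both endpoints lie together in some bag; and for every vertex, the bags containing it form a connected subtree. Here vertex 3 appears in no bag, so the decomposition is invalid.

No — vertex 3 appears in no bag.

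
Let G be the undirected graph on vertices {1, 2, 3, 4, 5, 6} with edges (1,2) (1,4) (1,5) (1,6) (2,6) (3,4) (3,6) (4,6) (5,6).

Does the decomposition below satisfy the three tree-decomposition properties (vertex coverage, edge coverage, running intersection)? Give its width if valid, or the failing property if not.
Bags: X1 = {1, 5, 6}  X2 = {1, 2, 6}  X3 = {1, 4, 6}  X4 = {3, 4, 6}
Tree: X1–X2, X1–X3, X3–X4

Yes; width 2.

Checking the three conditions: (i) the bags cover all of {1, 2, 3, 4, 5, 6}; (ii) for each edge, some bag contains both endpoints; (iii) the bags containing any fixed vertex form a subtree. All hold, so the decomposition is valid with width 3 − 1 = 2.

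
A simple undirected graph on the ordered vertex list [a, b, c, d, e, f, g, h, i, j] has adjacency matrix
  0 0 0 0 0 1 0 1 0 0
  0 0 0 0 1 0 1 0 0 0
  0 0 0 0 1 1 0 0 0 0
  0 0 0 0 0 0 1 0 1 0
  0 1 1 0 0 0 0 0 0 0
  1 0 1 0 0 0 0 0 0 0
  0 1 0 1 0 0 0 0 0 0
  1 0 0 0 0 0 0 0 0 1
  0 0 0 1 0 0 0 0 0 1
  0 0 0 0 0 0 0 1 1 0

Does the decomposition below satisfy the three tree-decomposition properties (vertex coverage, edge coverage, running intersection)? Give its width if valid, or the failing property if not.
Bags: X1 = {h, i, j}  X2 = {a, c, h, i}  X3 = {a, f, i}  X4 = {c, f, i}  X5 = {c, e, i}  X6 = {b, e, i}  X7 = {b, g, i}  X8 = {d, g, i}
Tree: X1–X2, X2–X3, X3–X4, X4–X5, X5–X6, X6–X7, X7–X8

No — bags containing vertex c are not connected in the tree.

A tree decomposition must satisfy three properties: every vertex lies in some bag; for every edge, both endpoints lie together in some bag; and for every vertex, the bags containing it form a connected subtree. Here bags containing vertex c are not connected in the tree, so the decomposition is invalid.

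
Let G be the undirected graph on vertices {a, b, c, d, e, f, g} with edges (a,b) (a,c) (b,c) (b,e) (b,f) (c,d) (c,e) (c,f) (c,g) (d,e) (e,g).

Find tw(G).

A width-2 tree decomposition is:
Bags: B1 = {b, c, e}  B2 = {c, e, g}  B3 = {c, d, e}  B4 = {a, b, c}  B5 = {b, c, f}
Tree: B1–B2, B2–B3, B1–B4, B4–B5
Each bag holds 3 vertices, so the decomposition has width 2, which upper-bounds the treewidth. For the lower bound, the 3 vertices {c, d, e} are pairwise adjacent, and any tree decomposition puts a clique entirely inside one bag — forcing width ≥ 2. Hence tw(G) = 2 exactly.

2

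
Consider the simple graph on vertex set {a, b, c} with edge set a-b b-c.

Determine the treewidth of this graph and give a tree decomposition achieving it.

Treewidth 1.
Bags: B1 = {a, b}  B2 = {b, c}
Tree: B1–B2

The largest bag has 2 vertices, giving width 1; this decomposition certifies tw(G) ≤ 1. Since G has at least one edge (e.g. a–b), it is not an edgeless graph, so tw(G) ≥ 1. The upper and lower bounds meet at 1, so that is the treewidth.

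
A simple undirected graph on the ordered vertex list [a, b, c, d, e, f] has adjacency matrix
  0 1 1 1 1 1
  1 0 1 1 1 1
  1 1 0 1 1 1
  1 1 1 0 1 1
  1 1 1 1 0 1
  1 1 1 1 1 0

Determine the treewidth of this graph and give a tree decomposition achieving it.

With just one bag of size 6, the width is 6 − 1 = 5, so tw(G) ≤ 5. On the other hand G contains the 6-clique {a, b, c, d, e, f}. A clique must lie in a single bag of any decomposition, so no decomposition can have width below 5. The upper and lower bounds meet at 5, so that is the treewidth.

Treewidth 5.
Bags: B1 = {a, b, c, d, e, f}
Tree: (single bag)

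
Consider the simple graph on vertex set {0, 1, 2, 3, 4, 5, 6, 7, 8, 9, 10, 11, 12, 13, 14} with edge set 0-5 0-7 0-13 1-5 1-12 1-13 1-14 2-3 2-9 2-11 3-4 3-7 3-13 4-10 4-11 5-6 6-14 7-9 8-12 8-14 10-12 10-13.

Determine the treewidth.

3

A width-3 tree decomposition is:
Bags: B1 = {5, 6, 8, 14}  B2 = {1, 5, 8, 14}  B3 = {1, 5, 8, 12}  B4 = {0, 1, 5, 12}  B5 = {0, 1, 12, 13}  B6 = {0, 10, 12, 13}  B7 = {0, 7, 10, 13}  B8 = {3, 7, 10, 13}  B9 = {3, 4, 7, 10}  B10 = {3, 4, 7, 9}  B11 = {2, 3, 4, 9}  B12 = {2, 4, 9, 11}
Tree: B1–B2, B2–B3, B3–B4, B4–B5, B5–B6, B6–B7, B7–B8, B8–B9, B9–B10, B10–B11, B11–B12
Each bag holds 4 vertices, so the decomposition has width 3, which upper-bounds the treewidth. For the lower bound: the 4 vertex sets {6,8,14}, {5}, {1}, {0,10,12,13} are disjoint, each induces a connected subgraph, and every pair is joined by at least one edge of G. Contracting each set to a single vertex therefore yields K_{4} as a minor, and since treewidth is minor-monotone, tw(G) ≥ tw(K_{4}) = 3. The upper and lower bounds meet at 3, so that is the treewidth.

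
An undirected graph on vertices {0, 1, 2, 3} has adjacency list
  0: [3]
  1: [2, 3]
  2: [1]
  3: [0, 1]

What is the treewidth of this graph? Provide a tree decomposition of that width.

Every bag has size at most 2, so the width is 2 − 1 = 1 and tw(G) ≤ 1. G has an edge, so its treewidth is at least 1. Hence tw(G) = 1 exactly.

Treewidth 1.
One optimal decomposition is:
Bags: B1 = {0, 3}  B2 = {1, 3}  B3 = {1, 2}
Tree: B1–B2, B2–B3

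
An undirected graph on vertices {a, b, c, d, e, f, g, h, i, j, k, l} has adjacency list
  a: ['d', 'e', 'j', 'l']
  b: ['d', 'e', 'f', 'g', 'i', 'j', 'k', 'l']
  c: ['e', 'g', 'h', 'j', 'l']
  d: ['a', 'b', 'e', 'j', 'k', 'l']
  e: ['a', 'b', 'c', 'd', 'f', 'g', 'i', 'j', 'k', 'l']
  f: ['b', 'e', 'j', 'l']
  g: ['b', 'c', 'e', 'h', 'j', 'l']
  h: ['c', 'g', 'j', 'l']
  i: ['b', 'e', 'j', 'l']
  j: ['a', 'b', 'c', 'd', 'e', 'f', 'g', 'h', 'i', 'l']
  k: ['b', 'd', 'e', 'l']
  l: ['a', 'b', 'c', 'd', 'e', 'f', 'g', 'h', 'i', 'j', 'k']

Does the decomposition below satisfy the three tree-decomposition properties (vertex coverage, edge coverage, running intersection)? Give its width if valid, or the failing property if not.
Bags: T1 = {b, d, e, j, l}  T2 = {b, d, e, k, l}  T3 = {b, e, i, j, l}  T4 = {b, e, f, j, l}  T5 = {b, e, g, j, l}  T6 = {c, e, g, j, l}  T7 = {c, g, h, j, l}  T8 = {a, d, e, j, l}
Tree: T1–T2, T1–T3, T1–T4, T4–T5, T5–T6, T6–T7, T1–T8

Vertex coverage: the bags together contain {a, b, c, d, e, f, g, h, i, j, k, l}, the full vertex set. Edge coverage: each edge of G has both endpoints in at least one bag. Running intersection: for every vertex, the bags containing it form a connected subtree. All three properties hold, so this is a valid tree decomposition of width max|bag| − 1 = 4, and hence tw(G) ≤ 4.

Yes; width 4.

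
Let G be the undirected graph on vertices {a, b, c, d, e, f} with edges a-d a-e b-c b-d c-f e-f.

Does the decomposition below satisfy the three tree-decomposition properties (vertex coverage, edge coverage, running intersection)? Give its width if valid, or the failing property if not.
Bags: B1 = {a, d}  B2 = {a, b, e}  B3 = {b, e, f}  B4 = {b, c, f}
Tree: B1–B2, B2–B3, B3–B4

No — edge (b,d) lies in no bag.

A tree decomposition must satisfy three properties: every vertex lies in some bag; for every edge, both endpoints lie together in some bag; and for every vertex, the bags containing it form a connected subtree. Here edge (b,d) lies in no bag, so the decomposition is invalid.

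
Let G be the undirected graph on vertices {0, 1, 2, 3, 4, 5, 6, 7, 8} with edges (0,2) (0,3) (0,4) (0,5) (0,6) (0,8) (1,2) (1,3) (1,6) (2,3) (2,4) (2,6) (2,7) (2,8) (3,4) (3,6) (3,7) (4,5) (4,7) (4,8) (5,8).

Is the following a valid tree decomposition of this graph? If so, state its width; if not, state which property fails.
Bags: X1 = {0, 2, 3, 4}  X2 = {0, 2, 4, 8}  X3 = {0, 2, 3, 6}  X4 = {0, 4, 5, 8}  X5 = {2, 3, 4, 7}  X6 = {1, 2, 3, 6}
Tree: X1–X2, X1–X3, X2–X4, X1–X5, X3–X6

Yes; width 3.

Checking the three conditions: (i) the bags cover all of {0, 1, 2, 3, 4, 5, 6, 7, 8}; (ii) for each edge, some bag contains both endpoints; (iii) the bags containing any fixed vertex form a subtree. All hold, so the decomposition is valid with width 4 − 1 = 3.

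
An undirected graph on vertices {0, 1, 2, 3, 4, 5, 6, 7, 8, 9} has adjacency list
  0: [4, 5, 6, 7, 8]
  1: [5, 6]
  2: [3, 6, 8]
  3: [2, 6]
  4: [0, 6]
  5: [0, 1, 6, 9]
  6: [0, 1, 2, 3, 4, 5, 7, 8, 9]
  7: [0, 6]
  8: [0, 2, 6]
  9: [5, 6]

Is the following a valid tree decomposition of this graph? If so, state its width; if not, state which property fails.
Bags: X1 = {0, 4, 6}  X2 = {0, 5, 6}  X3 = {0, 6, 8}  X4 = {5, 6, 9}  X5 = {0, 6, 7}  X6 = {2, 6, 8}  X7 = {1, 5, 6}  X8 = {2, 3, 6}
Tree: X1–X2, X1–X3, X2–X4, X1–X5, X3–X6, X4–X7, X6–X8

Yes; width 2.

Every vertex of G appears in some bag (union = {0, 1, 2, 3, 4, 5, 6, 7, 8, 9}); every edge is covered by a bag; and for each vertex v the set of bags containing v is connected in the bag tree. The decomposition is therefore valid. The largest bag has 3 vertices, so the width is 2.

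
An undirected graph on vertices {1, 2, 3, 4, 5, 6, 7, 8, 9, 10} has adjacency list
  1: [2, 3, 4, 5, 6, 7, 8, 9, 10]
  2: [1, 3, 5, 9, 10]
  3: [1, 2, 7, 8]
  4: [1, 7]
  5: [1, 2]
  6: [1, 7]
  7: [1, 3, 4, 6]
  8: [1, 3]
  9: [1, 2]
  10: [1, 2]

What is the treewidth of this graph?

A width-2 tree decomposition is:
Bags: B1 = {1, 2, 3}  B2 = {1, 3, 7}  B3 = {1, 2, 5}  B4 = {1, 2, 10}  B5 = {1, 4, 7}  B6 = {1, 2, 9}  B7 = {1, 6, 7}  B8 = {1, 3, 8}
Tree: B1–B2, B1–B3, B3–B4, B2–B5, B4–B6, B2–B7, B1–B8
Every bag has size at most 3, so the width is 3 − 1 = 2 and tw(G) ≤ 2. On the other hand G contains the 3-clique {1, 2, 9}. A clique must lie in a single bag of any decomposition, so no decomposition can have width below 2. Hence tw(G) = 2 exactly.

2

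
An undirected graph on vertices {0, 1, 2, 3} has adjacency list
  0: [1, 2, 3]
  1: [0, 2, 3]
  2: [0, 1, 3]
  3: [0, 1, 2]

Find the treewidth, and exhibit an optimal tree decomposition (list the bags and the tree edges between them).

Treewidth 3.
One such decomposition:
Bags: B1 = {0, 1, 2, 3}
Tree: (single bag)

A single bag containing all 4 vertices is trivially a valid decomposition of width 3. On the other hand G contains the 4-clique {0, 1, 2, 3}. A clique must lie in a single bag of any decomposition, so no decomposition can have width below 3. Therefore the treewidth is 3.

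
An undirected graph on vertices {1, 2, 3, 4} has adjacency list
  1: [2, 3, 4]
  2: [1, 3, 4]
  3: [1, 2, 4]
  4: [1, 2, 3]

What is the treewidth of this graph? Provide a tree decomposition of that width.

A single bag containing all 4 vertices is trivially a valid decomposition of width 3. Conversely, {1, 2, 3, 4} is a clique of size 4, and the vertices of any clique must share a bag in every tree decomposition; so some bag has ≥ 4 vertices and tw(G) ≥ 3. Combining the bounds, tw(G) = 3.

Treewidth 3.
Bags: B1 = {1, 2, 3, 4}
Tree: (single bag)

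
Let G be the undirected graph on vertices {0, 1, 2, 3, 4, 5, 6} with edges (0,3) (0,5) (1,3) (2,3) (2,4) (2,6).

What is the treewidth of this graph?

A width-1 tree decomposition is:
Bags: B1 = {0, 3}  B2 = {2, 3}  B3 = {2, 6}  B4 = {0, 5}  B5 = {1, 3}  B6 = {2, 4}
Tree: B1–B2, B2–B3, B1–B4, B1–B5, B2–B6
The largest bag has 2 vertices, giving width 1; this decomposition certifies tw(G) ≤ 1. Since G has at least one edge (e.g. 0–3), it is not an edgeless graph, so tw(G) ≥ 1. Hence tw(G) = 1 exactly.

1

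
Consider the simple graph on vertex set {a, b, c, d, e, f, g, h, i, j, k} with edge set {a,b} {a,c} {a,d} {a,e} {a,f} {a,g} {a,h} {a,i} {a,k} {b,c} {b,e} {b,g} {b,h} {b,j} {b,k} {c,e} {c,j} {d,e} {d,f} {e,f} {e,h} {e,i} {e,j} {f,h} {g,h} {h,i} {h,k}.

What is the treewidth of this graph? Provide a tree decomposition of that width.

Treewidth 3.
One optimal decomposition is:
Bags: B1 = {a, e, h, i}  B2 = {a, b, e, h}  B3 = {a, b, h, k}  B4 = {a, e, f, h}  B5 = {a, d, e, f}  B6 = {a, b, c, e}  B7 = {a, b, g, h}  B8 = {b, c, e, j}
Tree: B1–B2, B2–B3, B2–B4, B4–B5, B2–B6, B3–B7, B6–B8

The largest bag has 4 vertices, giving width 3; this decomposition certifies tw(G) ≤ 3. For the lower bound, the 4 vertices {b, c, e, j} are pairwise adjacent, and any tree decomposition puts a clique entirely inside one bag — forcing width ≥ 3. Therefore the treewidth is 3.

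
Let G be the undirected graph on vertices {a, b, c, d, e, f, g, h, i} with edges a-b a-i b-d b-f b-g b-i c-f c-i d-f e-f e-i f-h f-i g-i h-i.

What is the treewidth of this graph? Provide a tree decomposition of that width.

Every bag has size at most 3, so the width is 3 − 1 = 2 and tw(G) ≤ 2. Conversely, {b, d, f} is a clique of size 3, and the vertices of any clique must share a bag in every tree decomposition; so some bag has ≥ 3 vertices and tw(G) ≥ 2. Therefore the treewidth is 2.

Treewidth 2.
Bags: B1 = {b, f, i}  B2 = {b, g, i}  B3 = {a, b, i}  B4 = {e, f, i}  B5 = {c, f, i}  B6 = {b, d, f}  B7 = {f, h, i}
Tree: B1–B2, B2–B3, B1–B4, B4–B5, B1–B6, B5–B7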